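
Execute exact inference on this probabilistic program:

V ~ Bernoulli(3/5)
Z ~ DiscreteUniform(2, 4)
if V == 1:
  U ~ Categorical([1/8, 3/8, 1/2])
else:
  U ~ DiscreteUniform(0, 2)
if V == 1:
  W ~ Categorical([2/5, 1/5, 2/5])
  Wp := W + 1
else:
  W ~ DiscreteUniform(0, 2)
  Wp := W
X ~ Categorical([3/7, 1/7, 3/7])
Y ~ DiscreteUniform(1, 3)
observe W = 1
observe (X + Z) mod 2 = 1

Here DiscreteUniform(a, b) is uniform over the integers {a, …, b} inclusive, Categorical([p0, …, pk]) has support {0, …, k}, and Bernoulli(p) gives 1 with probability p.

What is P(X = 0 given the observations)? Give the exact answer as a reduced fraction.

P(X = 0 | obs) = 3/8

Enumerate traces; 72 have nonzero weight after conditioning:
  (V=0, Z=2, U=0, W=1, X=1, Y=1) weight 2/2835
  (V=0, Z=2, U=0, W=1, X=1, Y=2) weight 2/2835
  (V=0, Z=2, U=0, W=1, X=1, Y=3) weight 2/2835
  (V=0, Z=2, U=1, W=1, X=1, Y=1) weight 2/2835
  (V=0, Z=2, U=1, W=1, X=1, Y=2) weight 2/2835
  (V=0, Z=2, U=1, W=1, X=1, Y=3) weight 2/2835
  (V=0, Z=2, U=2, W=1, X=1, Y=1) weight 2/2835
  (V=0, Z=2, U=2, W=1, X=1, Y=2) weight 2/2835
  (V=0, Z=3, U=0, W=1, X=0, Y=1) weight 2/945
  (V=0, Z=3, U=0, W=1, X=2, Y=1) weight 2/945
  … 62 more
Group by X:
  weight(X=0) = 19/525
  weight(X=1) = 38/1575
  weight(X=2) = 19/525
Total weight = 19/525 + 38/1575 + 19/525 = 152/1575
P(X=0 | obs) = 19/525 / 152/1575 = 3/8
P(X=1 | obs) = 38/1575 / 152/1575 = 1/4
P(X=2 | obs) = 19/525 / 152/1575 = 3/8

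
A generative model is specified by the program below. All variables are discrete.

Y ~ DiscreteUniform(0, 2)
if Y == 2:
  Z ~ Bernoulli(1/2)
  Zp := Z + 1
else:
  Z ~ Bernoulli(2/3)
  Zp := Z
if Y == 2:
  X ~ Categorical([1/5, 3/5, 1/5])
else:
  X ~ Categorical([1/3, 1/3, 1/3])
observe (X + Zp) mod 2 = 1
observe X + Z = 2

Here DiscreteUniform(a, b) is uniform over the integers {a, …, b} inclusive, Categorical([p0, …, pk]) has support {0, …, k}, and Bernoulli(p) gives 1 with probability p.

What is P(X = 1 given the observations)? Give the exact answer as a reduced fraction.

Enumerate traces; 2 have nonzero weight after conditioning:
  (Y=2, Z=0, X=2) weight 1/30
  (Y=2, Z=1, X=1) weight 1/10
Group by X:
  weight(X=1) = 1/10
  weight(X=2) = 1/30
Total weight = 1/10 + 1/30 = 2/15
P(X=1 | obs) = 1/10 / 2/15 = 3/4
P(X=2 | obs) = 1/30 / 2/15 = 1/4

P(X = 1 | obs) = 3/4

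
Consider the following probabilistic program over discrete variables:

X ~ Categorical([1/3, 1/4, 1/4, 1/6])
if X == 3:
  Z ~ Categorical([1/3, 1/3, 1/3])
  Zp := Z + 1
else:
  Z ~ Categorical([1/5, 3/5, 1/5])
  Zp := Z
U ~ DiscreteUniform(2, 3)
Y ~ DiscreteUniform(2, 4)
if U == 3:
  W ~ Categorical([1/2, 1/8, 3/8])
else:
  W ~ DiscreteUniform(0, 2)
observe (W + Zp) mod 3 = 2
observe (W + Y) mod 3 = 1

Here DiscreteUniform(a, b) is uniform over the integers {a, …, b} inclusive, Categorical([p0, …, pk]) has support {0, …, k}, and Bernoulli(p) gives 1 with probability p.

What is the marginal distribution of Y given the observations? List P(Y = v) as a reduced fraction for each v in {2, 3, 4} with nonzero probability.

P(Y=2) = 34/129, P(Y=3) = 55/129, P(Y=4) = 40/129

Enumerate traces; 24 have nonzero weight after conditioning:
  (X=0, Z=0, U=2, Y=2, W=2) weight 1/270
  (X=0, Z=0, U=3, Y=2, W=2) weight 1/240
  (X=0, Z=1, U=2, Y=3, W=1) weight 1/90
  (X=0, Z=1, U=3, Y=3, W=1) weight 1/240
  (X=0, Z=2, U=2, Y=4, W=0) weight 1/270
  (X=0, Z=2, U=3, Y=4, W=0) weight 1/180
  (X=1, Z=0, U=2, Y=2, W=2) weight 1/360
  (X=1, Z=0, U=3, Y=2, W=2) weight 1/320
  … 16 more
Group by Y:
  weight(Y=2) = 17/648
  weight(Y=3) = 55/1296
  weight(Y=4) = 5/162
Total weight = 17/648 + 55/1296 + 5/162 = 43/432
P(Y=2 | obs) = 17/648 / 43/432 = 34/129
P(Y=3 | obs) = 55/1296 / 43/432 = 55/129
P(Y=4 | obs) = 5/162 / 43/432 = 40/129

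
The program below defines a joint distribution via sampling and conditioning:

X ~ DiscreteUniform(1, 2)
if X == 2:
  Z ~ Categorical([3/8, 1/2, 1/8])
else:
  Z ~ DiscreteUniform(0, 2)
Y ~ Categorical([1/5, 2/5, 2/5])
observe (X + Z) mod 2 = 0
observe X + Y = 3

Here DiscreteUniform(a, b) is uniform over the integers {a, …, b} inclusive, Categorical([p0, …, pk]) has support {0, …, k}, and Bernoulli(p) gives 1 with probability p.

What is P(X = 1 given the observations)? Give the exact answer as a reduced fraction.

P(X = 1 | obs) = 2/5

Enumerate traces; 3 have nonzero weight after conditioning:
  (X=1, Z=1, Y=2) weight 1/15
  (X=2, Z=0, Y=1) weight 3/40
  (X=2, Z=2, Y=1) weight 1/40
Group by X:
  weight(X=1) = 1/15
  weight(X=2) = 1/10
Total weight = 1/15 + 1/10 = 1/6
P(X=1 | obs) = 1/15 / 1/6 = 2/5
P(X=2 | obs) = 1/10 / 1/6 = 3/5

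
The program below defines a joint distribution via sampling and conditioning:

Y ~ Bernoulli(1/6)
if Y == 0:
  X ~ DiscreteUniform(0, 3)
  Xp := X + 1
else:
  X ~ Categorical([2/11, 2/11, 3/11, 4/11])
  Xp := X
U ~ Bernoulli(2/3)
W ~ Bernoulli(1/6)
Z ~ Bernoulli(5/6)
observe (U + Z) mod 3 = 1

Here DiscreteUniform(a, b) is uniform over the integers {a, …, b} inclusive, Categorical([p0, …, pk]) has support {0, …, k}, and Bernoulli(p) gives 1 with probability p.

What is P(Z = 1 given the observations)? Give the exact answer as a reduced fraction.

P(Z = 1 | obs) = 5/7

Enumerate traces; 32 have nonzero weight after conditioning:
  (Y=0, X=0, U=0, W=0, Z=1) weight 125/2592
  (Y=0, X=0, U=0, W=1, Z=1) weight 25/2592
  (Y=0, X=0, U=1, W=0, Z=0) weight 25/1296
  (Y=0, X=0, U=1, W=1, Z=0) weight 5/1296
  (Y=0, X=1, U=0, W=0, Z=1) weight 125/2592
  (Y=0, X=1, U=0, W=1, Z=1) weight 25/2592
  (Y=0, X=1, U=1, W=0, Z=0) weight 25/1296
  (Y=0, X=1, U=1, W=1, Z=0) weight 5/1296
  … 24 more
Group by Z:
  weight(Z=0) = 1/9
  weight(Z=1) = 5/18
Total weight = 1/9 + 5/18 = 7/18
P(Z=0 | obs) = 1/9 / 7/18 = 2/7
P(Z=1 | obs) = 5/18 / 7/18 = 5/7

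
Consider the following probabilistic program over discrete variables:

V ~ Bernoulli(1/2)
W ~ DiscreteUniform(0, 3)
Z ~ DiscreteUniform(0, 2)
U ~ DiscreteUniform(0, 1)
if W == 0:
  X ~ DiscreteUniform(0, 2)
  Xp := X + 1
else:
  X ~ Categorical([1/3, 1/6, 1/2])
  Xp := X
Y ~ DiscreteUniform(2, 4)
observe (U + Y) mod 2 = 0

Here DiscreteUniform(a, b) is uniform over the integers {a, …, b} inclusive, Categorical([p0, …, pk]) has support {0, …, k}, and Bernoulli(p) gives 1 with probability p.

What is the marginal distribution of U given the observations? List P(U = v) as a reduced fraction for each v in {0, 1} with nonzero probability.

Enumerate traces; 216 have nonzero weight after conditioning:
  (V=0, W=0, Z=0, U=0, X=0, Y=2) weight 1/432
  (V=0, W=0, Z=0, U=0, X=0, Y=4) weight 1/432
  (V=0, W=0, Z=0, U=0, X=1, Y=2) weight 1/432
  (V=0, W=0, Z=0, U=0, X=1, Y=4) weight 1/432
  (V=0, W=0, Z=0, U=0, X=2, Y=2) weight 1/432
  (V=0, W=0, Z=0, U=0, X=2, Y=4) weight 1/432
  (V=0, W=0, Z=0, U=1, X=0, Y=3) weight 1/432
  (V=0, W=0, Z=0, U=1, X=1, Y=3) weight 1/432
  … 208 more
Group by U:
  weight(U=0) = 1/3
  weight(U=1) = 1/6
Total weight = 1/3 + 1/6 = 1/2
P(U=0 | obs) = 1/3 / 1/2 = 2/3
P(U=1 | obs) = 1/6 / 1/2 = 1/3

P(U=0) = 2/3, P(U=1) = 1/3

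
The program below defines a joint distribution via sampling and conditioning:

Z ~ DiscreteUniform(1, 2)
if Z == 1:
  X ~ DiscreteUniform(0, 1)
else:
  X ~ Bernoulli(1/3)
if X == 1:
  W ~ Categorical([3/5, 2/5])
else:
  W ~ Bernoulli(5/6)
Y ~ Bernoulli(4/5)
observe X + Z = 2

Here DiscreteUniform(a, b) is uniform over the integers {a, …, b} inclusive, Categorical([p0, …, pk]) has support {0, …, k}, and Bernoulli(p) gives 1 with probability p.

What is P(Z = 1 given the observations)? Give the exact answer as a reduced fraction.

P(Z = 1 | obs) = 3/7

Enumerate traces; 8 have nonzero weight after conditioning:
  (Z=1, X=1, W=0, Y=0) weight 3/100
  (Z=1, X=1, W=0, Y=1) weight 3/25
  (Z=1, X=1, W=1, Y=0) weight 1/50
  (Z=1, X=1, W=1, Y=1) weight 2/25
  (Z=2, X=0, W=0, Y=0) weight 1/90
  (Z=2, X=0, W=0, Y=1) weight 2/45
  (Z=2, X=0, W=1, Y=0) weight 1/18
  (Z=2, X=0, W=1, Y=1) weight 2/9
Group by Z:
  weight(Z=1) = 1/4
  weight(Z=2) = 1/3
Total weight = 1/4 + 1/3 = 7/12
P(Z=1 | obs) = 1/4 / 7/12 = 3/7
P(Z=2 | obs) = 1/3 / 7/12 = 4/7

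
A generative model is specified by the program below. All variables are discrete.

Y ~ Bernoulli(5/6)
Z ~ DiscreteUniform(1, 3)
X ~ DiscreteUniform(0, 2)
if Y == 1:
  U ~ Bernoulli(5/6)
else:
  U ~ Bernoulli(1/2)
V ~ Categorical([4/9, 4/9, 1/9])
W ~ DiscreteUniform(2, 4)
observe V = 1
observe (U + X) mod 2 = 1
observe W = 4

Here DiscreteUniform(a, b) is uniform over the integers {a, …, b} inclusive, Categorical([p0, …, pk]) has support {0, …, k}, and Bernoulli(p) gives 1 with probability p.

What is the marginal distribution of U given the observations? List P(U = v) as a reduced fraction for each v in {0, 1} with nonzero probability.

Enumerate traces; 18 have nonzero weight after conditioning:
  (Y=0, Z=1, X=0, U=1, V=1, W=4) weight 1/729
  (Y=0, Z=1, X=1, U=0, V=1, W=4) weight 1/729
  (Y=0, Z=1, X=2, U=1, V=1, W=4) weight 1/729
  (Y=0, Z=2, X=0, U=1, V=1, W=4) weight 1/729
  (Y=0, Z=2, X=1, U=0, V=1, W=4) weight 1/729
  (Y=0, Z=2, X=2, U=1, V=1, W=4) weight 1/729
  (Y=0, Z=3, X=0, U=1, V=1, W=4) weight 1/729
  (Y=0, Z=3, X=1, U=0, V=1, W=4) weight 1/729
  … 10 more
Group by U:
  weight(U=0) = 8/729
  weight(U=1) = 56/729
Total weight = 8/729 + 56/729 = 64/729
P(U=0 | obs) = 8/729 / 64/729 = 1/8
P(U=1 | obs) = 56/729 / 64/729 = 7/8

P(U=0) = 1/8, P(U=1) = 7/8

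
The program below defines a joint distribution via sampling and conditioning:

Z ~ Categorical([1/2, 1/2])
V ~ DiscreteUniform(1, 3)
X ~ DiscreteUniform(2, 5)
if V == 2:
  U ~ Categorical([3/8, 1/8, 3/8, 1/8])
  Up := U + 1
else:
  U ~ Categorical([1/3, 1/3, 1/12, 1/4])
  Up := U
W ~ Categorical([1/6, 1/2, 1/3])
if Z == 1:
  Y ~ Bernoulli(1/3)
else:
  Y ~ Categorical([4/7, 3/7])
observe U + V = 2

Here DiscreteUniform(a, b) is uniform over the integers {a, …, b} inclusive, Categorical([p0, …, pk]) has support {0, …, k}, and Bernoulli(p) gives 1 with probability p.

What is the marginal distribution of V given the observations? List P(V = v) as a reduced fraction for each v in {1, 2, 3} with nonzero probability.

P(V=1) = 8/17, P(V=2) = 9/17

Enumerate traces; 96 have nonzero weight after conditioning:
  (Z=0, V=1, X=2, U=1, W=0, Y=0) weight 1/756
  (Z=0, V=1, X=2, U=1, W=0, Y=1) weight 1/1008
  (Z=0, V=1, X=2, U=1, W=1, Y=0) weight 1/252
  (Z=0, V=1, X=2, U=1, W=1, Y=1) weight 1/336
  (Z=0, V=1, X=2, U=1, W=2, Y=0) weight 1/378
  (Z=0, V=1, X=2, U=1, W=2, Y=1) weight 1/504
  (Z=0, V=1, X=3, U=1, W=0, Y=0) weight 1/756
  (Z=0, V=1, X=3, U=1, W=0, Y=1) weight 1/1008
  (Z=0, V=2, X=2, U=0, W=0, Y=0) weight 1/672
  … 87 more
Group by V:
  weight(V=1) = 1/9
  weight(V=2) = 1/8
Total weight = 1/9 + 1/8 = 17/72
P(V=1 | obs) = 1/9 / 17/72 = 8/17
P(V=2 | obs) = 1/8 / 17/72 = 9/17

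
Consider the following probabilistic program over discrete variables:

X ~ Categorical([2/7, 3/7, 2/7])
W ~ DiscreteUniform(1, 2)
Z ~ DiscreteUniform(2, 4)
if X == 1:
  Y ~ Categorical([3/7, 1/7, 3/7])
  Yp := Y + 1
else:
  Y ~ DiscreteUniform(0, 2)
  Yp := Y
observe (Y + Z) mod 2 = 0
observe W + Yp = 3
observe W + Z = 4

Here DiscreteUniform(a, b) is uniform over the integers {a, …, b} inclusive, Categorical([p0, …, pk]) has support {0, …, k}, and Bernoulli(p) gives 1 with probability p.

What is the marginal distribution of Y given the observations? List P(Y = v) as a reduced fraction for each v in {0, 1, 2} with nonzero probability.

Enumerate traces; 2 have nonzero weight after conditioning:
  (X=1, W=1, Z=3, Y=1) weight 1/98
  (X=1, W=2, Z=2, Y=0) weight 3/98
Group by Y:
  weight(Y=0) = 3/98
  weight(Y=1) = 1/98
Total weight = 3/98 + 1/98 = 2/49
P(Y=0 | obs) = 3/98 / 2/49 = 3/4
P(Y=1 | obs) = 1/98 / 2/49 = 1/4

P(Y=0) = 3/4, P(Y=1) = 1/4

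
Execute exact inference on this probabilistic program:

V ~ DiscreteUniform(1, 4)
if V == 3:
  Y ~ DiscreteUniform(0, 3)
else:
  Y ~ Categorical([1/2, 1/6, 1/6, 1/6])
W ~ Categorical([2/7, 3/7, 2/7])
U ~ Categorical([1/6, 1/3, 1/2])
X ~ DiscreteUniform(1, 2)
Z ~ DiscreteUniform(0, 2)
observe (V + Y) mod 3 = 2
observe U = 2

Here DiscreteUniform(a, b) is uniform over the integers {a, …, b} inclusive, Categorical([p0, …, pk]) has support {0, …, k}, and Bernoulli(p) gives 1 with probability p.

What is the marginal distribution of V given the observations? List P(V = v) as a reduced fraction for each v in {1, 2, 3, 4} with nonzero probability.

P(V=1) = 2/15, P(V=2) = 8/15, P(V=3) = 1/5, P(V=4) = 2/15

Enumerate traces; 90 have nonzero weight after conditioning:
  (V=1, Y=1, W=0, U=2, X=1, Z=0) weight 1/1008
  (V=1, Y=1, W=0, U=2, X=1, Z=1) weight 1/1008
  (V=1, Y=1, W=0, U=2, X=1, Z=2) weight 1/1008
  (V=1, Y=1, W=0, U=2, X=2, Z=0) weight 1/1008
  (V=1, Y=1, W=0, U=2, X=2, Z=1) weight 1/1008
  (V=1, Y=1, W=0, U=2, X=2, Z=2) weight 1/1008
  (V=1, Y=1, W=1, U=2, X=1, Z=0) weight 1/672
  (V=1, Y=1, W=1, U=2, X=1, Z=1) weight 1/672
  (V=2, Y=0, W=0, U=2, X=1, Z=0) weight 1/336
  (V=3, Y=2, W=0, U=2, X=1, Z=0) weight 1/672
  … 80 more
Group by V:
  weight(V=1) = 1/48
  weight(V=2) = 1/12
  weight(V=3) = 1/32
  weight(V=4) = 1/48
Total weight = 1/48 + 1/12 + 1/32 + 1/48 = 5/32
P(V=1 | obs) = 1/48 / 5/32 = 2/15
P(V=2 | obs) = 1/12 / 5/32 = 8/15
P(V=3 | obs) = 1/32 / 5/32 = 1/5
P(V=4 | obs) = 1/48 / 5/32 = 2/15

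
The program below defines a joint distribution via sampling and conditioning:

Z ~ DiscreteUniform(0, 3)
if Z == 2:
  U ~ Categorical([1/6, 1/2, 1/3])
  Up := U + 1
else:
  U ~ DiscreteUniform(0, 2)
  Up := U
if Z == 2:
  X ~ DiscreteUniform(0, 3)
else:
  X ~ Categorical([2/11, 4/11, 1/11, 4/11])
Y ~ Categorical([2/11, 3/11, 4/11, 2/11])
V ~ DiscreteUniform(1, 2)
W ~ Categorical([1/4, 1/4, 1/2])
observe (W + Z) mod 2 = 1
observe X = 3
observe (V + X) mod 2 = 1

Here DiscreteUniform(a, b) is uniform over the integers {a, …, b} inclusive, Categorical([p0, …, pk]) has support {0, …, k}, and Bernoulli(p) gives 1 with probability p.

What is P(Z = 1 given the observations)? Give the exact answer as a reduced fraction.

Enumerate traces; 72 have nonzero weight after conditioning:
  (Z=0, U=0, X=3, Y=0, V=2, W=1) weight 1/1452
  (Z=0, U=0, X=3, Y=1, V=2, W=1) weight 1/968
  (Z=0, U=0, X=3, Y=2, V=2, W=1) weight 1/726
  (Z=0, U=0, X=3, Y=3, V=2, W=1) weight 1/1452
  (Z=0, U=1, X=3, Y=0, V=2, W=1) weight 1/1452
  (Z=0, U=1, X=3, Y=1, V=2, W=1) weight 1/968
  (Z=0, U=1, X=3, Y=2, V=2, W=1) weight 1/726
  (Z=0, U=1, X=3, Y=3, V=2, W=1) weight 1/1452
  (Z=1, U=0, X=3, Y=0, V=2, W=0) weight 1/1452
  (Z=2, U=0, X=3, Y=0, V=2, W=1) weight 1/4224
  … 62 more
Group by Z:
  weight(Z=0) = 1/88
  weight(Z=1) = 3/88
  weight(Z=2) = 1/128
  weight(Z=3) = 3/88
Total weight = 1/88 + 3/88 + 1/128 + 3/88 = 123/1408
P(Z=0 | obs) = 1/88 / 123/1408 = 16/123
P(Z=1 | obs) = 3/88 / 123/1408 = 16/41
P(Z=2 | obs) = 1/128 / 123/1408 = 11/123
P(Z=3 | obs) = 3/88 / 123/1408 = 16/41

P(Z = 1 | obs) = 16/41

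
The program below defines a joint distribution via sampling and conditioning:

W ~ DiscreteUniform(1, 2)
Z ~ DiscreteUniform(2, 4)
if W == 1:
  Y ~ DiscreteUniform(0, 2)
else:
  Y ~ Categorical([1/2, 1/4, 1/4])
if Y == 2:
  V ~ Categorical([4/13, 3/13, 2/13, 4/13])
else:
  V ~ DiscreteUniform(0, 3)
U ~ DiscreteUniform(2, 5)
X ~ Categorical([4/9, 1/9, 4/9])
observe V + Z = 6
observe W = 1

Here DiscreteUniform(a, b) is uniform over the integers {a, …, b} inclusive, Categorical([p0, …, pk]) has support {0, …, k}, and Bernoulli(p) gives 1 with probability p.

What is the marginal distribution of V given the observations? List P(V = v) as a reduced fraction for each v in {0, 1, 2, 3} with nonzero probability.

P(V=2) = 17/38, P(V=3) = 21/38

Enumerate traces; 72 have nonzero weight after conditioning:
  (W=1, Z=3, Y=0, V=3, U=2, X=0) weight 1/648
  (W=1, Z=3, Y=0, V=3, U=2, X=1) weight 1/2592
  (W=1, Z=3, Y=0, V=3, U=2, X=2) weight 1/648
  (W=1, Z=3, Y=0, V=3, U=3, X=0) weight 1/648
  (W=1, Z=3, Y=0, V=3, U=3, X=1) weight 1/2592
  (W=1, Z=3, Y=0, V=3, U=3, X=2) weight 1/648
  (W=1, Z=3, Y=0, V=3, U=4, X=0) weight 1/648
  (W=1, Z=3, Y=0, V=3, U=4, X=1) weight 1/2592
  (W=1, Z=4, Y=0, V=2, U=2, X=0) weight 1/648
  … 63 more
Group by V:
  weight(V=2) = 17/468
  weight(V=3) = 7/156
Total weight = 17/468 + 7/156 = 19/234
P(V=2 | obs) = 17/468 / 19/234 = 17/38
P(V=3 | obs) = 7/156 / 19/234 = 21/38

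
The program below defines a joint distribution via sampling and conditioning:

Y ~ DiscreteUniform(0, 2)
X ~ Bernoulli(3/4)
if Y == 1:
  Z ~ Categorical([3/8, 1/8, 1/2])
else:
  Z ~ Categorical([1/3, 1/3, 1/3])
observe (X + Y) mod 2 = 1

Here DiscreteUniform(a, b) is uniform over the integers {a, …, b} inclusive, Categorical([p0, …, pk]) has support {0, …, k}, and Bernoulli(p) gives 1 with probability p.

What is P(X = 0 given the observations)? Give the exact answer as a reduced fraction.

Enumerate traces; 9 have nonzero weight after conditioning:
  (Y=0, X=1, Z=0) weight 1/12
  (Y=0, X=1, Z=1) weight 1/12
  (Y=0, X=1, Z=2) weight 1/12
  (Y=1, X=0, Z=0) weight 1/32
  (Y=1, X=0, Z=1) weight 1/96
  (Y=1, X=0, Z=2) weight 1/24
  (Y=2, X=1, Z=0) weight 1/12
  (Y=2, X=1, Z=1) weight 1/12
  … 1 more
Group by X:
  weight(X=0) = 1/12
  weight(X=1) = 1/2
Total weight = 1/12 + 1/2 = 7/12
P(X=0 | obs) = 1/12 / 7/12 = 1/7
P(X=1 | obs) = 1/2 / 7/12 = 6/7

P(X = 0 | obs) = 1/7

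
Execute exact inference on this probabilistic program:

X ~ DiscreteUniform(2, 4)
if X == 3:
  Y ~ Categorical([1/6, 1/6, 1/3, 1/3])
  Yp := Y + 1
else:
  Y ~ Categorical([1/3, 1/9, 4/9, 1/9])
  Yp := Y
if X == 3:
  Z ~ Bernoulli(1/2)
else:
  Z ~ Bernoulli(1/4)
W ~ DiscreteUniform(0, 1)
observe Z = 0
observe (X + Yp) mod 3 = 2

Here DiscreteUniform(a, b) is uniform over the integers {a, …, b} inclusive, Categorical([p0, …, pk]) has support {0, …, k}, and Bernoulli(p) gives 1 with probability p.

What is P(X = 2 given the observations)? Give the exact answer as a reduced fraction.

P(X = 2 | obs) = 2/3

Enumerate traces; 8 have nonzero weight after conditioning:
  (X=2, Y=0, Z=0, W=0) weight 1/24
  (X=2, Y=0, Z=0, W=1) weight 1/24
  (X=2, Y=3, Z=0, W=0) weight 1/72
  (X=2, Y=3, Z=0, W=1) weight 1/72
  (X=3, Y=1, Z=0, W=0) weight 1/72
  (X=3, Y=1, Z=0, W=1) weight 1/72
  (X=4, Y=1, Z=0, W=0) weight 1/72
  (X=4, Y=1, Z=0, W=1) weight 1/72
Group by X:
  weight(X=2) = 1/9
  weight(X=3) = 1/36
  weight(X=4) = 1/36
Total weight = 1/9 + 1/36 + 1/36 = 1/6
P(X=2 | obs) = 1/9 / 1/6 = 2/3
P(X=3 | obs) = 1/36 / 1/6 = 1/6
P(X=4 | obs) = 1/36 / 1/6 = 1/6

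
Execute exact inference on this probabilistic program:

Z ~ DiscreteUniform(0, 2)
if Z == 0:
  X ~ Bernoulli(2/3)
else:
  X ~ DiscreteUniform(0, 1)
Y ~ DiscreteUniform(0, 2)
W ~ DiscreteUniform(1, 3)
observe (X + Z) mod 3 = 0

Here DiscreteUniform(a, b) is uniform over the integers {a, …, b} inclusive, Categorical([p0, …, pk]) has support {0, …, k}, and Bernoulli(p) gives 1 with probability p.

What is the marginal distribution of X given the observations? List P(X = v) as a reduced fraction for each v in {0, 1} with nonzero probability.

Enumerate traces; 18 have nonzero weight after conditioning:
  (Z=0, X=0, Y=0, W=1) weight 1/81
  (Z=0, X=0, Y=0, W=2) weight 1/81
  (Z=0, X=0, Y=0, W=3) weight 1/81
  (Z=0, X=0, Y=1, W=1) weight 1/81
  (Z=0, X=0, Y=1, W=2) weight 1/81
  (Z=0, X=0, Y=1, W=3) weight 1/81
  (Z=0, X=0, Y=2, W=1) weight 1/81
  (Z=0, X=0, Y=2, W=2) weight 1/81
  (Z=2, X=1, Y=0, W=1) weight 1/54
  … 9 more
Group by X:
  weight(X=0) = 1/9
  weight(X=1) = 1/6
Total weight = 1/9 + 1/6 = 5/18
P(X=0 | obs) = 1/9 / 5/18 = 2/5
P(X=1 | obs) = 1/6 / 5/18 = 3/5

P(X=0) = 2/5, P(X=1) = 3/5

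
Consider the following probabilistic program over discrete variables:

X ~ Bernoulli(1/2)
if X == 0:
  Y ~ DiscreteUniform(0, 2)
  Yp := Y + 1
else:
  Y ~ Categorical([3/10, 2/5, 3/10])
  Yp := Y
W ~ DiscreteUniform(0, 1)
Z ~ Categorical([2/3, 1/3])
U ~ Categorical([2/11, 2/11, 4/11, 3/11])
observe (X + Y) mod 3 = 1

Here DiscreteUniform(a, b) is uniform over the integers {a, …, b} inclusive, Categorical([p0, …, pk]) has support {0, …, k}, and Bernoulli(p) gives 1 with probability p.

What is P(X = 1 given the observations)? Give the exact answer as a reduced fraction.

P(X = 1 | obs) = 9/19

Enumerate traces; 32 have nonzero weight after conditioning:
  (X=0, Y=1, W=0, Z=0, U=0) weight 1/99
  (X=0, Y=1, W=0, Z=0, U=1) weight 1/99
  (X=0, Y=1, W=0, Z=0, U=2) weight 2/99
  (X=0, Y=1, W=0, Z=0, U=3) weight 1/66
  (X=0, Y=1, W=0, Z=1, U=0) weight 1/198
  (X=0, Y=1, W=0, Z=1, U=1) weight 1/198
  (X=0, Y=1, W=0, Z=1, U=2) weight 1/99
  (X=0, Y=1, W=0, Z=1, U=3) weight 1/132
  (X=1, Y=0, W=0, Z=0, U=0) weight 1/110
  … 23 more
Group by X:
  weight(X=0) = 1/6
  weight(X=1) = 3/20
Total weight = 1/6 + 3/20 = 19/60
P(X=0 | obs) = 1/6 / 19/60 = 10/19
P(X=1 | obs) = 3/20 / 19/60 = 9/19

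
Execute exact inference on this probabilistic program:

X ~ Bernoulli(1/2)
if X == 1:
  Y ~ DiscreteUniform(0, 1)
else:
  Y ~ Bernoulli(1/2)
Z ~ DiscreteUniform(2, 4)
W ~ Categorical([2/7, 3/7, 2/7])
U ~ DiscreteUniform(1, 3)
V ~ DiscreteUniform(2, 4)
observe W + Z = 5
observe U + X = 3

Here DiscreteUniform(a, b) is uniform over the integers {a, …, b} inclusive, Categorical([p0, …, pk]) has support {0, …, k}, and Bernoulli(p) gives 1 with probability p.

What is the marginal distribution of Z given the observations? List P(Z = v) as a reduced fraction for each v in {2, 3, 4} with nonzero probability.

Enumerate traces; 24 have nonzero weight after conditioning:
  (X=0, Y=0, Z=3, W=2, U=3, V=2) weight 1/378
  (X=0, Y=0, Z=3, W=2, U=3, V=3) weight 1/378
  (X=0, Y=0, Z=3, W=2, U=3, V=4) weight 1/378
  (X=0, Y=0, Z=4, W=1, U=3, V=2) weight 1/252
  (X=0, Y=0, Z=4, W=1, U=3, V=3) weight 1/252
  (X=0, Y=0, Z=4, W=1, U=3, V=4) weight 1/252
  (X=0, Y=1, Z=3, W=2, U=3, V=2) weight 1/378
  (X=0, Y=1, Z=3, W=2, U=3, V=3) weight 1/378
  … 16 more
Group by Z:
  weight(Z=3) = 2/63
  weight(Z=4) = 1/21
Total weight = 2/63 + 1/21 = 5/63
P(Z=3 | obs) = 2/63 / 5/63 = 2/5
P(Z=4 | obs) = 1/21 / 5/63 = 3/5

P(Z=3) = 2/5, P(Z=4) = 3/5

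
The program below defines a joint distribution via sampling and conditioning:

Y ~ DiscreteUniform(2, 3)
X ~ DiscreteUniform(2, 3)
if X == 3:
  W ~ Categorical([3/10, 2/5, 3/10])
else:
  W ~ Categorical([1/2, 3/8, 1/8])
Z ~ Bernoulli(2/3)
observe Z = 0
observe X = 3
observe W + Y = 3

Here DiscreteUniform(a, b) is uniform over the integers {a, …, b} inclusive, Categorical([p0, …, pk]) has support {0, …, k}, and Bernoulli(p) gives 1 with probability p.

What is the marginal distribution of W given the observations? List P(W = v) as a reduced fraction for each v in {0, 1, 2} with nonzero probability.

Enumerate traces; 2 have nonzero weight after conditioning:
  (Y=2, X=3, W=1, Z=0) weight 1/30
  (Y=3, X=3, W=0, Z=0) weight 1/40
Group by W:
  weight(W=0) = 1/40
  weight(W=1) = 1/30
Total weight = 1/40 + 1/30 = 7/120
P(W=0 | obs) = 1/40 / 7/120 = 3/7
P(W=1 | obs) = 1/30 / 7/120 = 4/7

P(W=0) = 3/7, P(W=1) = 4/7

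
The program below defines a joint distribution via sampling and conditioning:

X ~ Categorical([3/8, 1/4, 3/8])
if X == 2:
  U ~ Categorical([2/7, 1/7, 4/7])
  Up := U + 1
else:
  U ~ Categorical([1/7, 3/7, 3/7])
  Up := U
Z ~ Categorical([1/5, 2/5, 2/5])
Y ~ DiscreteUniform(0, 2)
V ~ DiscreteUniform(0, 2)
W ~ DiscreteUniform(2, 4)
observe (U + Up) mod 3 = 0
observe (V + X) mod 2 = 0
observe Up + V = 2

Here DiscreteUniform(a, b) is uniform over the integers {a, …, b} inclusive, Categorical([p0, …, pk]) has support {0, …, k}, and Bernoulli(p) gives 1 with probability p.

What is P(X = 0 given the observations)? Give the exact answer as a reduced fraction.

Enumerate traces; 54 have nonzero weight after conditioning:
  (X=0, U=0, Z=0, Y=0, V=2, W=2) weight 1/2520
  (X=0, U=0, Z=0, Y=0, V=2, W=3) weight 1/2520
  (X=0, U=0, Z=0, Y=0, V=2, W=4) weight 1/2520
  (X=0, U=0, Z=0, Y=1, V=2, W=2) weight 1/2520
  (X=0, U=0, Z=0, Y=1, V=2, W=3) weight 1/2520
  (X=0, U=0, Z=0, Y=1, V=2, W=4) weight 1/2520
  (X=0, U=0, Z=0, Y=2, V=2, W=2) weight 1/2520
  (X=0, U=0, Z=0, Y=2, V=2, W=3) weight 1/2520
  (X=2, U=1, Z=0, Y=0, V=0, W=2) weight 1/2520
  … 45 more
Group by X:
  weight(X=0) = 1/56
  weight(X=2) = 1/56
Total weight = 1/56 + 1/56 = 1/28
P(X=0 | obs) = 1/56 / 1/28 = 1/2
P(X=2 | obs) = 1/56 / 1/28 = 1/2

P(X = 0 | obs) = 1/2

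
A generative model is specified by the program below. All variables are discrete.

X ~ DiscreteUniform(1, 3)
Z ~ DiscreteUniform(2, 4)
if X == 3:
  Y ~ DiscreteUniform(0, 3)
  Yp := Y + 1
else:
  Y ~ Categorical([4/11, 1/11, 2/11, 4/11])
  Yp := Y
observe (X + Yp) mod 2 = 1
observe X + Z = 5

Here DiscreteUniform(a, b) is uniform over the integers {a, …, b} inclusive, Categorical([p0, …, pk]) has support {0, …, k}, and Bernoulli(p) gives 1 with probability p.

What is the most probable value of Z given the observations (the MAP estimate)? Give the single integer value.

argmax_v P(Z = v | obs) = 4

Enumerate traces; 6 have nonzero weight after conditioning:
  (X=1, Z=4, Y=0) weight 4/99
  (X=1, Z=4, Y=2) weight 2/99
  (X=2, Z=3, Y=1) weight 1/99
  (X=2, Z=3, Y=3) weight 4/99
  (X=3, Z=2, Y=1) weight 1/36
  (X=3, Z=2, Y=3) weight 1/36
Group by Z:
  weight(Z=2) = 1/18
  weight(Z=3) = 5/99
  weight(Z=4) = 2/33
Total weight = 1/18 + 5/99 + 2/33 = 1/6
P(Z=2 | obs) = 1/18 / 1/6 = 1/3
P(Z=3 | obs) = 5/99 / 1/6 = 10/33
P(Z=4 | obs) = 2/33 / 1/6 = 4/11
argmax = 4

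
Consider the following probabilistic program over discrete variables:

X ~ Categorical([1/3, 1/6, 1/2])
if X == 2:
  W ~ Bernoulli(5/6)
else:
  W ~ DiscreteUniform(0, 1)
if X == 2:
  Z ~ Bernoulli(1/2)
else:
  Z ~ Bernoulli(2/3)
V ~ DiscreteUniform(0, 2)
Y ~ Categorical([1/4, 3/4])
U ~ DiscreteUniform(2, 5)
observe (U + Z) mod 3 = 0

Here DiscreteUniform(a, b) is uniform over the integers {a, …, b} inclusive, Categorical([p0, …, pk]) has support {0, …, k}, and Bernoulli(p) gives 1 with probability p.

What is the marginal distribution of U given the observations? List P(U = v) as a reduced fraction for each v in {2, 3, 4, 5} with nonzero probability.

P(U=2) = 7/19, P(U=3) = 5/19, P(U=5) = 7/19

Enumerate traces; 108 have nonzero weight after conditioning:
  (X=0, W=0, Z=0, V=0, Y=0, U=3) weight 1/864
  (X=0, W=0, Z=0, V=0, Y=1, U=3) weight 1/288
  (X=0, W=0, Z=0, V=1, Y=0, U=3) weight 1/864
  (X=0, W=0, Z=0, V=1, Y=1, U=3) weight 1/288
  (X=0, W=0, Z=0, V=2, Y=0, U=3) weight 1/864
  (X=0, W=0, Z=0, V=2, Y=1, U=3) weight 1/288
  (X=0, W=0, Z=1, V=0, Y=0, U=2) weight 1/432
  (X=0, W=0, Z=1, V=0, Y=0, U=5) weight 1/432
  … 100 more
Group by U:
  weight(U=2) = 7/48
  weight(U=3) = 5/48
  weight(U=5) = 7/48
Total weight = 7/48 + 5/48 + 7/48 = 19/48
P(U=2 | obs) = 7/48 / 19/48 = 7/19
P(U=3 | obs) = 5/48 / 19/48 = 5/19
P(U=5 | obs) = 7/48 / 19/48 = 7/19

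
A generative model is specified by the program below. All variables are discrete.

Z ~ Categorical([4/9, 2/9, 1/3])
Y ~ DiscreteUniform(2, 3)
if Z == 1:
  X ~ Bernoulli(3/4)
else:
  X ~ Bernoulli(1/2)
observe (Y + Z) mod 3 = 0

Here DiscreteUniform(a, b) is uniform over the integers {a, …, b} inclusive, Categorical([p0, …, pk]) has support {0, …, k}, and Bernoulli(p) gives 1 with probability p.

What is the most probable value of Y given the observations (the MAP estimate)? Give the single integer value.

argmax_v P(Y = v | obs) = 3

Enumerate traces; 4 have nonzero weight after conditioning:
  (Z=0, Y=3, X=0) weight 1/9
  (Z=0, Y=3, X=1) weight 1/9
  (Z=1, Y=2, X=0) weight 1/36
  (Z=1, Y=2, X=1) weight 1/12
Group by Y:
  weight(Y=2) = 1/9
  weight(Y=3) = 2/9
Total weight = 1/9 + 2/9 = 1/3
P(Y=2 | obs) = 1/9 / 1/3 = 1/3
P(Y=3 | obs) = 2/9 / 1/3 = 2/3
argmax = 3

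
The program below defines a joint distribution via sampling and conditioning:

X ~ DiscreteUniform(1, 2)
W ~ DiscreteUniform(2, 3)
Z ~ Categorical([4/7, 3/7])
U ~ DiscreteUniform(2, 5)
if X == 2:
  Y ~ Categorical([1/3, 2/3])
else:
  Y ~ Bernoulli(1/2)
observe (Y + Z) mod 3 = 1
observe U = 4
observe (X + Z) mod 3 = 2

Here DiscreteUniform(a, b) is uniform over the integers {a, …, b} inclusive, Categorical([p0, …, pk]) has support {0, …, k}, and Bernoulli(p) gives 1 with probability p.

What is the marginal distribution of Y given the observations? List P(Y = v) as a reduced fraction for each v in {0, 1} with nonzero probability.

Enumerate traces; 4 have nonzero weight after conditioning:
  (X=1, W=2, Z=1, U=4, Y=0) weight 3/224
  (X=1, W=3, Z=1, U=4, Y=0) weight 3/224
  (X=2, W=2, Z=0, U=4, Y=1) weight 1/42
  (X=2, W=3, Z=0, U=4, Y=1) weight 1/42
Group by Y:
  weight(Y=0) = 3/112
  weight(Y=1) = 1/21
Total weight = 3/112 + 1/21 = 25/336
P(Y=0 | obs) = 3/112 / 25/336 = 9/25
P(Y=1 | obs) = 1/21 / 25/336 = 16/25

P(Y=0) = 9/25, P(Y=1) = 16/25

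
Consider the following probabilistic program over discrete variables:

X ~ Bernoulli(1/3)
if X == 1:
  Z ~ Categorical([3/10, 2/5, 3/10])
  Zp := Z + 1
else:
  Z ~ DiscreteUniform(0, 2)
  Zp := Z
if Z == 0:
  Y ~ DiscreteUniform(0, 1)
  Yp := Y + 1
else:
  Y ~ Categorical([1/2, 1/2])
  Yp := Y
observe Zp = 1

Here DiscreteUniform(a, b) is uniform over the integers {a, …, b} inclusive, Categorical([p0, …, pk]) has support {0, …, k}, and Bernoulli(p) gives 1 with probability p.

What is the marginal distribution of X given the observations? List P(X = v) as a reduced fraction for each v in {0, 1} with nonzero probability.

Enumerate traces; 4 have nonzero weight after conditioning:
  (X=0, Z=1, Y=0) weight 1/9
  (X=0, Z=1, Y=1) weight 1/9
  (X=1, Z=0, Y=0) weight 1/20
  (X=1, Z=0, Y=1) weight 1/20
Group by X:
  weight(X=0) = 2/9
  weight(X=1) = 1/10
Total weight = 2/9 + 1/10 = 29/90
P(X=0 | obs) = 2/9 / 29/90 = 20/29
P(X=1 | obs) = 1/10 / 29/90 = 9/29

P(X=0) = 20/29, P(X=1) = 9/29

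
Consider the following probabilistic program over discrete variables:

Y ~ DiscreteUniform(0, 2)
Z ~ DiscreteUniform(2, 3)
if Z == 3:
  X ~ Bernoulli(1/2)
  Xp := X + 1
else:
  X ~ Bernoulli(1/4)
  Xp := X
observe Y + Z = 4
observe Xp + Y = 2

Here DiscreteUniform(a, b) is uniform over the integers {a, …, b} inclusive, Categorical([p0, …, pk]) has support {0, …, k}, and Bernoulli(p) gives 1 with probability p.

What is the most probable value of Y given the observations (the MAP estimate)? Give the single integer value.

argmax_v P(Y = v | obs) = 2

Enumerate traces; 2 have nonzero weight after conditioning:
  (Y=1, Z=3, X=0) weight 1/12
  (Y=2, Z=2, X=0) weight 1/8
Group by Y:
  weight(Y=1) = 1/12
  weight(Y=2) = 1/8
Total weight = 1/12 + 1/8 = 5/24
P(Y=1 | obs) = 1/12 / 5/24 = 2/5
P(Y=2 | obs) = 1/8 / 5/24 = 3/5
argmax = 2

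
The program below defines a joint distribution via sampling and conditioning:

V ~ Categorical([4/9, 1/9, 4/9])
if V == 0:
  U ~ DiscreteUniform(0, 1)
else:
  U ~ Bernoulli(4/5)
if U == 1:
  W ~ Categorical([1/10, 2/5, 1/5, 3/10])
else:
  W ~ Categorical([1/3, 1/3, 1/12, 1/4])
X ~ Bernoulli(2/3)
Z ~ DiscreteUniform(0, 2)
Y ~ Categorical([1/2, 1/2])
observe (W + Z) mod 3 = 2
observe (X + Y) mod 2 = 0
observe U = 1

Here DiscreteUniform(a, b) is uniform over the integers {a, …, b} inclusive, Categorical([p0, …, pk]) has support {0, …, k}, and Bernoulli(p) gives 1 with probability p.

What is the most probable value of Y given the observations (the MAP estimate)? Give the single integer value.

Enumerate traces; 24 have nonzero weight after conditioning:
  (V=0, U=1, W=0, X=0, Z=2, Y=0) weight 1/810
  (V=0, U=1, W=0, X=1, Z=2, Y=1) weight 1/405
  (V=0, U=1, W=1, X=0, Z=1, Y=0) weight 2/405
  (V=0, U=1, W=1, X=1, Z=1, Y=1) weight 4/405
  (V=0, U=1, W=2, X=0, Z=0, Y=0) weight 1/405
  (V=0, U=1, W=2, X=1, Z=0, Y=1) weight 2/405
  (V=0, U=1, W=3, X=0, Z=2, Y=0) weight 1/270
  (V=0, U=1, W=3, X=1, Z=2, Y=1) weight 1/135
  … 16 more
Group by Y:
  weight(Y=0) = 1/27
  weight(Y=1) = 2/27
Total weight = 1/27 + 2/27 = 1/9
P(Y=0 | obs) = 1/27 / 1/9 = 1/3
P(Y=1 | obs) = 2/27 / 1/9 = 2/3
argmax = 1

argmax_v P(Y = v | obs) = 1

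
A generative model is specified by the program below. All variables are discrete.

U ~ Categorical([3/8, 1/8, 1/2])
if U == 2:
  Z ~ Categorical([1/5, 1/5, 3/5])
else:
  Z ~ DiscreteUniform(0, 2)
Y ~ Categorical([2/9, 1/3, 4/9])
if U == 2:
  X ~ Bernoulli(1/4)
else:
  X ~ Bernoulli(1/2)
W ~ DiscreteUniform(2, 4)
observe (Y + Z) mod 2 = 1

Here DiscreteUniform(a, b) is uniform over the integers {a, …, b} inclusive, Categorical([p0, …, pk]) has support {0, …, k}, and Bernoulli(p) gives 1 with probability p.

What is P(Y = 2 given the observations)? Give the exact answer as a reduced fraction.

P(Y = 2 | obs) = 16/57

Enumerate traces; 72 have nonzero weight after conditioning:
  (U=0, Z=0, Y=1, X=0, W=2) weight 1/144
  (U=0, Z=0, Y=1, X=0, W=3) weight 1/144
  (U=0, Z=0, Y=1, X=0, W=4) weight 1/144
  (U=0, Z=0, Y=1, X=1, W=2) weight 1/144
  (U=0, Z=0, Y=1, X=1, W=3) weight 1/144
  (U=0, Z=0, Y=1, X=1, W=4) weight 1/144
  (U=0, Z=1, Y=0, X=0, W=2) weight 1/216
  (U=0, Z=1, Y=0, X=0, W=3) weight 1/216
  (U=0, Z=1, Y=2, X=0, W=2) weight 1/108
  … 63 more
Group by Y:
  weight(Y=0) = 8/135
  weight(Y=1) = 11/45
  weight(Y=2) = 16/135
Total weight = 8/135 + 11/45 + 16/135 = 19/45
P(Y=0 | obs) = 8/135 / 19/45 = 8/57
P(Y=1 | obs) = 11/45 / 19/45 = 11/19
P(Y=2 | obs) = 16/135 / 19/45 = 16/57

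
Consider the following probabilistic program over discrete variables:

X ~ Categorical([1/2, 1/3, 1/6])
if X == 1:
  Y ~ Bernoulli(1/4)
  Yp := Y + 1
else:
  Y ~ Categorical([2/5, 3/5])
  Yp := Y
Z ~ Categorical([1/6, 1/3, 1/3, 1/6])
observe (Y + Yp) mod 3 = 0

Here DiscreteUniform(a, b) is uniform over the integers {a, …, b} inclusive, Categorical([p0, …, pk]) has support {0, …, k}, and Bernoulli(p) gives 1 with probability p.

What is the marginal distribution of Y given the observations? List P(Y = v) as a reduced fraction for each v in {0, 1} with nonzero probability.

P(Y=0) = 16/21, P(Y=1) = 5/21

Enumerate traces; 12 have nonzero weight after conditioning:
  (X=0, Y=0, Z=0) weight 1/30
  (X=0, Y=0, Z=1) weight 1/15
  (X=0, Y=0, Z=2) weight 1/15
  (X=0, Y=0, Z=3) weight 1/30
  (X=1, Y=1, Z=0) weight 1/72
  (X=1, Y=1, Z=1) weight 1/36
  (X=1, Y=1, Z=2) weight 1/36
  (X=1, Y=1, Z=3) weight 1/72
  … 4 more
Group by Y:
  weight(Y=0) = 4/15
  weight(Y=1) = 1/12
Total weight = 4/15 + 1/12 = 7/20
P(Y=0 | obs) = 4/15 / 7/20 = 16/21
P(Y=1 | obs) = 1/12 / 7/20 = 5/21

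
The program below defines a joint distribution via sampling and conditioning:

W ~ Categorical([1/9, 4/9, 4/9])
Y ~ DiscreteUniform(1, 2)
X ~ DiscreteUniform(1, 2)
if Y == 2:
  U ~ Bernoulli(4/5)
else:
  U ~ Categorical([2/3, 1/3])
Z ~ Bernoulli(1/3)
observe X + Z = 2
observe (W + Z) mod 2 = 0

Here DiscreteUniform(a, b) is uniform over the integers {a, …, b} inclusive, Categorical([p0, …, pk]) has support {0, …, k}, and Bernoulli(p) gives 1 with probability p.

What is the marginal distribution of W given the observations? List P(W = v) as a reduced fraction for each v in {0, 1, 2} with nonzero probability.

Enumerate traces; 12 have nonzero weight after conditioning:
  (W=0, Y=1, X=2, U=0, Z=0) weight 1/81
  (W=0, Y=1, X=2, U=1, Z=0) weight 1/162
  (W=0, Y=2, X=2, U=0, Z=0) weight 1/270
  (W=0, Y=2, X=2, U=1, Z=0) weight 2/135
  (W=1, Y=1, X=1, U=0, Z=1) weight 2/81
  (W=1, Y=1, X=1, U=1, Z=1) weight 1/81
  (W=1, Y=2, X=1, U=0, Z=1) weight 1/135
  (W=1, Y=2, X=1, U=1, Z=1) weight 4/135
  (W=2, Y=1, X=2, U=0, Z=0) weight 4/81
  … 3 more
Group by W:
  weight(W=0) = 1/27
  weight(W=1) = 2/27
  weight(W=2) = 4/27
Total weight = 1/27 + 2/27 + 4/27 = 7/27
P(W=0 | obs) = 1/27 / 7/27 = 1/7
P(W=1 | obs) = 2/27 / 7/27 = 2/7
P(W=2 | obs) = 4/27 / 7/27 = 4/7

P(W=0) = 1/7, P(W=1) = 2/7, P(W=2) = 4/7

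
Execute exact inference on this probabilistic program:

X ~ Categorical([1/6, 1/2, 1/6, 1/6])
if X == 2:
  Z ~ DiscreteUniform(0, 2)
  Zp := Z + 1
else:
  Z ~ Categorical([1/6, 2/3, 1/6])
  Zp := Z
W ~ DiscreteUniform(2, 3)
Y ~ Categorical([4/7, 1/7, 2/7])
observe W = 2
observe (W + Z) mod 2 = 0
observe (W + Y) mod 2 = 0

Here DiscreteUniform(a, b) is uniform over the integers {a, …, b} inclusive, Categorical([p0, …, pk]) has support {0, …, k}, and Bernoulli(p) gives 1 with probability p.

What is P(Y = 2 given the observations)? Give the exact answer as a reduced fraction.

Enumerate traces; 16 have nonzero weight after conditioning:
  (X=0, Z=0, W=2, Y=0) weight 1/126
  (X=0, Z=0, W=2, Y=2) weight 1/252
  (X=0, Z=2, W=2, Y=0) weight 1/126
  (X=0, Z=2, W=2, Y=2) weight 1/252
  (X=1, Z=0, W=2, Y=0) weight 1/42
  (X=1, Z=0, W=2, Y=2) weight 1/84
  (X=1, Z=2, W=2, Y=0) weight 1/42
  (X=1, Z=2, W=2, Y=2) weight 1/84
  … 8 more
Group by Y:
  weight(Y=0) = 1/9
  weight(Y=2) = 1/18
Total weight = 1/9 + 1/18 = 1/6
P(Y=0 | obs) = 1/9 / 1/6 = 2/3
P(Y=2 | obs) = 1/18 / 1/6 = 1/3

P(Y = 2 | obs) = 1/3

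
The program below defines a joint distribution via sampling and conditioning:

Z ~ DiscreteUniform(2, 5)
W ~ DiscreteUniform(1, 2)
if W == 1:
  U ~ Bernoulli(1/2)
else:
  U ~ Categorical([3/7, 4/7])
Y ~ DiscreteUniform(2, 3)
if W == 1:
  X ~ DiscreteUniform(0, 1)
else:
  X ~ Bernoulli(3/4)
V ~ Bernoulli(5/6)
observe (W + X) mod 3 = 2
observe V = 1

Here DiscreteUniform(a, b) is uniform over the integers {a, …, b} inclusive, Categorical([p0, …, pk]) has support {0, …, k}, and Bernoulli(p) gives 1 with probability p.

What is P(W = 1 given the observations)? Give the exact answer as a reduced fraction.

Enumerate traces; 32 have nonzero weight after conditioning:
  (Z=2, W=1, U=0, Y=2, X=1, V=1) weight 5/384
  (Z=2, W=1, U=0, Y=3, X=1, V=1) weight 5/384
  (Z=2, W=1, U=1, Y=2, X=1, V=1) weight 5/384
  (Z=2, W=1, U=1, Y=3, X=1, V=1) weight 5/384
  (Z=2, W=2, U=0, Y=2, X=0, V=1) weight 5/896
  (Z=2, W=2, U=0, Y=3, X=0, V=1) weight 5/896
  (Z=2, W=2, U=1, Y=2, X=0, V=1) weight 5/672
  (Z=2, W=2, U=1, Y=3, X=0, V=1) weight 5/672
  … 24 more
Group by W:
  weight(W=1) = 5/24
  weight(W=2) = 5/48
Total weight = 5/24 + 5/48 = 5/16
P(W=1 | obs) = 5/24 / 5/16 = 2/3
P(W=2 | obs) = 5/48 / 5/16 = 1/3

P(W = 1 | obs) = 2/3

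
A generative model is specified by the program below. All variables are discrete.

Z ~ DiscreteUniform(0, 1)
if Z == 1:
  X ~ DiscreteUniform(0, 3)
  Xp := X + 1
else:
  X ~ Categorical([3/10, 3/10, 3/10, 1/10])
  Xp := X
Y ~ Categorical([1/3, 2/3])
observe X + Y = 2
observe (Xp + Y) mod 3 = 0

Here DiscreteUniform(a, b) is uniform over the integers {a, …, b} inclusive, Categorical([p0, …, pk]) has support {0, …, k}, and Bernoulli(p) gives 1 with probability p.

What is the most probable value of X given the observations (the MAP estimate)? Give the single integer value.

Enumerate traces; 2 have nonzero weight after conditioning:
  (Z=1, X=1, Y=1) weight 1/12
  (Z=1, X=2, Y=0) weight 1/24
Group by X:
  weight(X=1) = 1/12
  weight(X=2) = 1/24
Total weight = 1/12 + 1/24 = 1/8
P(X=1 | obs) = 1/12 / 1/8 = 2/3
P(X=2 | obs) = 1/24 / 1/8 = 1/3
argmax = 1

argmax_v P(X = v | obs) = 1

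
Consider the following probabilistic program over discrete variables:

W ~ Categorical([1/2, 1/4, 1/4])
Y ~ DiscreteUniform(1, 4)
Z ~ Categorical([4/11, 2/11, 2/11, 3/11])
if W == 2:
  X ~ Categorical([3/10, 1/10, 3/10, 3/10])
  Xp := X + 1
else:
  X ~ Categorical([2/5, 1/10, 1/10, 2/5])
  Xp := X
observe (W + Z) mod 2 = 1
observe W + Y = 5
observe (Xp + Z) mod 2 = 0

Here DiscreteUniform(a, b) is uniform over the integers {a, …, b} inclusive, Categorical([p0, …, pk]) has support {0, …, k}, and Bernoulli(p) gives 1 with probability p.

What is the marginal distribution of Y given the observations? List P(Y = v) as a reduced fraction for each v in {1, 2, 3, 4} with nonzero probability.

Enumerate traces; 8 have nonzero weight after conditioning:
  (W=1, Y=4, Z=0, X=0) weight 1/110
  (W=1, Y=4, Z=0, X=2) weight 1/440
  (W=1, Y=4, Z=2, X=0) weight 1/220
  (W=1, Y=4, Z=2, X=2) weight 1/880
  (W=2, Y=3, Z=1, X=0) weight 3/880
  (W=2, Y=3, Z=1, X=2) weight 3/880
  (W=2, Y=3, Z=3, X=0) weight 9/1760
  (W=2, Y=3, Z=3, X=2) weight 9/1760
Group by Y:
  weight(Y=3) = 3/176
  weight(Y=4) = 3/176
Total weight = 3/176 + 3/176 = 3/88
P(Y=3 | obs) = 3/176 / 3/88 = 1/2
P(Y=4 | obs) = 3/176 / 3/88 = 1/2

P(Y=3) = 1/2, P(Y=4) = 1/2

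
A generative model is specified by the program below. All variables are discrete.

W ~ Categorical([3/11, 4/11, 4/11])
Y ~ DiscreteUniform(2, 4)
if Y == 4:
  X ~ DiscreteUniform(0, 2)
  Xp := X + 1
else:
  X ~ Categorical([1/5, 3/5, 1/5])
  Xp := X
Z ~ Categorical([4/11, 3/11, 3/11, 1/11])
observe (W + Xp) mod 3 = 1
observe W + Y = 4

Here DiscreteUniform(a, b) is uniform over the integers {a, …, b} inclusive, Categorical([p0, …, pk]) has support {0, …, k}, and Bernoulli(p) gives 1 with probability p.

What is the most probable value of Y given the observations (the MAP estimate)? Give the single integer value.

Enumerate traces; 12 have nonzero weight after conditioning:
  (W=0, Y=4, X=0, Z=0) weight 4/363
  (W=0, Y=4, X=0, Z=1) weight 1/121
  (W=0, Y=4, X=0, Z=2) weight 1/121
  (W=0, Y=4, X=0, Z=3) weight 1/363
  (W=1, Y=3, X=0, Z=0) weight 16/1815
  (W=1, Y=3, X=0, Z=1) weight 4/605
  (W=1, Y=3, X=0, Z=2) weight 4/605
  (W=1, Y=3, X=0, Z=3) weight 4/1815
  (W=2, Y=2, X=2, Z=0) weight 16/1815
  … 3 more
Group by Y:
  weight(Y=2) = 4/165
  weight(Y=3) = 4/165
  weight(Y=4) = 1/33
Total weight = 4/165 + 4/165 + 1/33 = 13/165
P(Y=2 | obs) = 4/165 / 13/165 = 4/13
P(Y=3 | obs) = 4/165 / 13/165 = 4/13
P(Y=4 | obs) = 1/33 / 13/165 = 5/13
argmax = 4

argmax_v P(Y = v | obs) = 4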